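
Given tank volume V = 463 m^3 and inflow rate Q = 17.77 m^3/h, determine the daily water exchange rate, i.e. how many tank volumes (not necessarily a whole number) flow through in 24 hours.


Daily flow volume = 17.77 m^3/h * 24 h = 426.48 m^3/day
Exchanges = daily flow / tank volume = 426.48 / 463 = 0.921123 exchanges/day

0.921123 exchanges/day


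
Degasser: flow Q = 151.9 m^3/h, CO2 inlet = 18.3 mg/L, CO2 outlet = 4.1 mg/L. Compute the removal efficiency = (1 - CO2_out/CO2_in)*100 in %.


CO2_out / CO2_in = 4.1 / 18.3 = 0.22404372
Fraction remaining = 0.22404372
efficiency = (1 - 0.22404372) * 100 = 77.5956 %

77.5956 %


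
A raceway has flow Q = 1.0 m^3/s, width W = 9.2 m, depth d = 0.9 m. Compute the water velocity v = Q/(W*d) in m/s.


Cross-sectional area = W * d = 9.2 * 0.9 = 8.28 m^2
Velocity = Q / A = 1.0 / 8.28 = 0.120773 m/s

0.120773 m/s


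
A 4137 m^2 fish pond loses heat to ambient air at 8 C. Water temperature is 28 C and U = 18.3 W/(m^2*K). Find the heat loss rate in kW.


Temperature difference dT = 28 - 8 = 20 K
Heat loss (W) = U * A * dT = 18.3 * 4137 * 20 = 1514142 W
Convert to kW: 1514142 / 1000 = 1514.142 kW

1514.142 kW


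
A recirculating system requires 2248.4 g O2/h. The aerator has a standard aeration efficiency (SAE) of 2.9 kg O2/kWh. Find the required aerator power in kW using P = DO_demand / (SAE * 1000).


SAE in g O2/kWh = 2.9 * 1000 = 2900 g/kWh
P = DO_demand / SAE_g = 2248.4 / 2900 = 0.77531 kW

0.77531 kW


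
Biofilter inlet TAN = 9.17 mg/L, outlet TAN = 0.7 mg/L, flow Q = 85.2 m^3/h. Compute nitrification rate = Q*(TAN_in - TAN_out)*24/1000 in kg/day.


Concentration drop: TAN_in - TAN_out = 9.17 - 0.7 = 8.47 mg/L
Hourly TAN removed = Q * dTAN = 85.2 m^3/h * 8.47 mg/L = 721.644 g/h  (m^3/h * mg/L = g/h)
Daily TAN removed = 721.644 * 24 = 17319.456 g/day
Convert to kg/day: 17319.456 / 1000 = 17.319456 kg/day

17.319456 kg/day


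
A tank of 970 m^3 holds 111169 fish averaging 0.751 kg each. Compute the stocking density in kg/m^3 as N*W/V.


Total biomass = 111169 fish * 0.751 kg = 83487.919 kg
Density = total biomass / volume = 83487.919 / 970 = 86.07 kg/m^3

86.07 kg/m^3


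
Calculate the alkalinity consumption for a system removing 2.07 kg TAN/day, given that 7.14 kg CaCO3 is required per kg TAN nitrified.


Alkalinity factor: 7.14 kg CaCO3 consumed per kg TAN nitrified
alk = 2.07 kg TAN * 7.14 = 14.7798 kg CaCO3/day

14.7798 kg CaCO3/day


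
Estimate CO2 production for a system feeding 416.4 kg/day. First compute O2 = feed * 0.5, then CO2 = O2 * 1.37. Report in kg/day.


O2 = 416.4 * 0.5 = 208.2
CO2 = 208.2 * 1.37 = 285.234

285.234 kg/day


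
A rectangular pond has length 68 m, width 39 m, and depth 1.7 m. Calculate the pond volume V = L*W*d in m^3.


Base area = L * W = 68 * 39 = 2652 m^2
Volume = area * depth = 2652 * 1.7 = 4508.4 m^3

4508.4 m^3


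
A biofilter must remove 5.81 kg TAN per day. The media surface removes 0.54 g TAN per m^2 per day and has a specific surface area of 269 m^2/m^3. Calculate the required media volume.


A = 5.81*1000 / 0.54 = 10759.259 m^2
V = 10759.259 / 269 = 39.9972

39.9972 m^3


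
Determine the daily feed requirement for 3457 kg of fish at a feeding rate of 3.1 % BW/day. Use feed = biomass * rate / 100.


Feeding rate fraction = 3.1% / 100 = 0.031
Daily feed = 3457 kg * 0.031 = 107.167 kg/day

107.167 kg/day


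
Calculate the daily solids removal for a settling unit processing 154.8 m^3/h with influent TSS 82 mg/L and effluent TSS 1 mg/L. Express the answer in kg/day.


Concentration drop: TSS_in - TSS_out = 82 - 1 = 81 mg/L
Hourly solids removed = Q * dTSS = 154.8 m^3/h * 81 mg/L = 12538.8 g/h  (m^3/h * mg/L = g/h)
Daily solids removed = 12538.8 * 24 = 300931.2 g/day
Convert g to kg: 300931.2 / 1000 = 300.9312 kg/day

300.9312 kg/day


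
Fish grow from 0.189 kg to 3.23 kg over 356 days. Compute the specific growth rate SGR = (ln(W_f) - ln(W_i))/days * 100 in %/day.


ln(W_f) = ln(3.23) = 1.1724821
ln(W_i) = ln(0.189) = -1.6660083
ln(W_f) - ln(W_i) = 1.1724821 - -1.6660083 = 2.8384904
SGR = 2.8384904 / 356 * 100 = 0.797329 %/day

0.797329 %/day


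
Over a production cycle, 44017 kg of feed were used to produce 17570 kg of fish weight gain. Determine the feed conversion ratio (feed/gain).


FCR = feed consumed / weight gained
FCR = 44017 kg / 17570 kg = 2.50524

2.50524


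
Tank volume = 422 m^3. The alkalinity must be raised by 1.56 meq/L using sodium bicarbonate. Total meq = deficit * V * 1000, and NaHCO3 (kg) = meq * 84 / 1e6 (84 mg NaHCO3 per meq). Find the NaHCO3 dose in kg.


Tank volume in L = 422 m^3 * 1000 = 422000 L
Total meq required = 1.56 meq/L * 422000 L = 658320 meq
NaHCO3 mass = 658320 meq * 84 mg/meq / 1e6 = 55.2989 kg

55.2989 kg


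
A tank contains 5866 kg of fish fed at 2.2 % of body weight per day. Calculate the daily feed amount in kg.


Feeding rate fraction = 2.2% / 100 = 0.022
Daily feed = 5866 kg * 0.022 = 129.052 kg/day

129.052 kg/day


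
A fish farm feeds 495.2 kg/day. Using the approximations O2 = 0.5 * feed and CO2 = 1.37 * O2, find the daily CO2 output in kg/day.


O2 = 495.2 * 0.5 = 247.6
CO2 = 247.6 * 1.37 = 339.212

339.212 kg/day


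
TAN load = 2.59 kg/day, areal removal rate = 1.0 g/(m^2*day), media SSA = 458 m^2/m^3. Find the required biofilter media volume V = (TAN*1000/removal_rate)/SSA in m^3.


A = 2.59*1000 / 1.0 = 2590 m^2
V = 2590 / 458 = 5.65502

5.65502 m^3


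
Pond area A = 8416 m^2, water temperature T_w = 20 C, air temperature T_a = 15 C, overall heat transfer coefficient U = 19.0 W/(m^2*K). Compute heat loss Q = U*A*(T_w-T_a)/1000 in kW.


Temperature difference dT = 20 - 15 = 5 K
Heat loss (W) = U * A * dT = 19.0 * 8416 * 5 = 799520 W
Convert to kW: 799520 / 1000 = 799.52 kW

799.52 kW


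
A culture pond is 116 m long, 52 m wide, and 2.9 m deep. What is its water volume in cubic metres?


Base area = L * W = 116 * 52 = 6032 m^2
Volume = area * depth = 6032 * 2.9 = 17492.8 m^3

17492.8 m^3


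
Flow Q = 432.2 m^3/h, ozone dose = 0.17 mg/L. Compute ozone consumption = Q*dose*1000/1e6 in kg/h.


O3 demand (mg/h) = Q * dose * 1000 = 432.2 * 0.17 * 1000 = 73474 mg/h
Convert mg to kg: 73474 / 1e6 = 0.073474 kg/h

0.073474 kg/h


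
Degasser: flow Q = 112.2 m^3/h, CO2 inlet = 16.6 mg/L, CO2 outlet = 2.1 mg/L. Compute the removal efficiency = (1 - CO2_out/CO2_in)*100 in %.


CO2_out / CO2_in = 2.1 / 16.6 = 0.12650602
Fraction remaining = 0.12650602
efficiency = (1 - 0.12650602) * 100 = 87.3494 %

87.3494 %


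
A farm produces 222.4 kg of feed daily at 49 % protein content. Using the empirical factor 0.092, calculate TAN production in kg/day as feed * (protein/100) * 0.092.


Protein in feed = 222.4 * 49/100 = 108.976 kg/day
TAN = protein * 0.092 = 108.976 * 0.092 = 10.025792 kg/day

10.025792 kg/day


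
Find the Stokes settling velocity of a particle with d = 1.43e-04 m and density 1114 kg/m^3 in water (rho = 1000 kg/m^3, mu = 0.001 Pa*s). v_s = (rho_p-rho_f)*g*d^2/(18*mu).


Density difference: rho_p - rho_f = 1114 - 1000 = 114 kg/m^3
d^2 = (1.43e-04)^2 = 2.0449e-08 m^2
Numerator = (rho_p - rho_f) * g * d^2 = 114 * 9.81 * 2.0449e-08 = 2.2868935e-05
Denominator = 18 * mu = 18 * 0.001 = 0.018
v_s = 2.2868935e-05 / 0.018 = 0.0012705 m/s
Check: Re = rho_f * v_s * d / mu = 1000 * 0.0012705 * 1.43e-04 / 0.001 = 0.182 < 1, so Stokes' law applies.

0.0012705 m/s


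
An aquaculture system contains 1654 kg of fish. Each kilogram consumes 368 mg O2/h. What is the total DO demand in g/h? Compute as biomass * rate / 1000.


Total O2 consumption (mg/h) = 1654 kg * 368 mg/(kg*h) = 608672 mg/h
Convert to g/h: 608672 / 1000 = 608.672 g/h

608.672 g/h


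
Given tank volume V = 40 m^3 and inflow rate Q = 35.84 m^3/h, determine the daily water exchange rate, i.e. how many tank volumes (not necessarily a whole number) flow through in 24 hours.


Daily flow volume = 35.84 m^3/h * 24 h = 860.16 m^3/day
Exchanges = daily flow / tank volume = 860.16 / 40 = 21.504 exchanges/day

21.504 exchanges/day


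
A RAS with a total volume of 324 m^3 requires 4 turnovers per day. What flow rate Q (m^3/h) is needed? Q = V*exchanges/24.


Daily recirculation volume = 324 m^3 * 4 = 1296 m^3/day
Flow rate Q = daily volume / 24 h = 1296 / 24 = 54 m^3/h

54 m^3/h


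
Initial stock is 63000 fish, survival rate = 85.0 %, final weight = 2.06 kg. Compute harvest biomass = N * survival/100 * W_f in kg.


Survivors = 63000 * 85.0/100 = 53550 fish
Harvest biomass = survivors * W_f = 53550 * 2.06 = 110313 kg

110313 kg


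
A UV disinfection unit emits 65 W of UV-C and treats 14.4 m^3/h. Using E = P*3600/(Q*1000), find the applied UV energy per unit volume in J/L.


Energy delivered per hour = 65 W * 3600 s = 234000 J/h
Volume treated per hour = 14.4 m^3/h * 1000 = 14400 L/h
dose = 234000 / 14400 = 16.25 J/L

16.25 J/L


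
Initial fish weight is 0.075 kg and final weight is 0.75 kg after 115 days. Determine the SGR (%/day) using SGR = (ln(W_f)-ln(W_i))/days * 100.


ln(W_f) = ln(0.75) = -0.28768207
ln(W_i) = ln(0.075) = -2.5902672
ln(W_f) - ln(W_i) = -0.28768207 - -2.5902672 = 2.3025851
SGR = 2.3025851 / 115 * 100 = 2.00225 %/day

2.00225 %/day


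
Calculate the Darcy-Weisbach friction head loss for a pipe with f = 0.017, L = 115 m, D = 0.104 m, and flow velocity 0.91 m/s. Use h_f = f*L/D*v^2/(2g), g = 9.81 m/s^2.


v^2 = 0.91^2 = 0.8281 m^2/s^2
L/D = 115/0.104 = 1105.7692
h_f = f*(L/D)*v^2/(2g) = 0.017 * 1105.7692 * 0.8281 / 19.62 = 0.793409 m

0.793409 m


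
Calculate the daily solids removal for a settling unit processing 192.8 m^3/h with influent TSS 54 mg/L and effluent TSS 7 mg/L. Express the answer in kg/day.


Concentration drop: TSS_in - TSS_out = 54 - 7 = 47 mg/L
Hourly solids removed = Q * dTSS = 192.8 m^3/h * 47 mg/L = 9061.6 g/h  (m^3/h * mg/L = g/h)
Daily solids removed = 9061.6 * 24 = 217478.4 g/day
Convert g to kg: 217478.4 / 1000 = 217.4784 kg/day

217.4784 kg/day


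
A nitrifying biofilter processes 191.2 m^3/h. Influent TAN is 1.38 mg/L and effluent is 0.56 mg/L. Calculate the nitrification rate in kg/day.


Concentration drop: TAN_in - TAN_out = 1.38 - 0.56 = 0.82 mg/L
Hourly TAN removed = Q * dTAN = 191.2 m^3/h * 0.82 mg/L = 156.784 g/h  (m^3/h * mg/L = g/h)
Daily TAN removed = 156.784 * 24 = 3762.816 g/day
Convert to kg/day: 3762.816 / 1000 = 3.762816 kg/day

3.762816 kg/day


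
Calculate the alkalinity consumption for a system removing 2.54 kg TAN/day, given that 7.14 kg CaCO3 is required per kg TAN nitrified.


Alkalinity factor: 7.14 kg CaCO3 consumed per kg TAN nitrified
alk = 2.54 kg TAN * 7.14 = 18.1356 kg CaCO3/day

18.1356 kg CaCO3/day


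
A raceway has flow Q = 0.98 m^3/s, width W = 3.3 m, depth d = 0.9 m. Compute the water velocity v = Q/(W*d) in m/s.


Cross-sectional area = W * d = 3.3 * 0.9 = 2.97 m^2
Velocity = Q / A = 0.98 / 2.97 = 0.329966 m/s

0.329966 m/s


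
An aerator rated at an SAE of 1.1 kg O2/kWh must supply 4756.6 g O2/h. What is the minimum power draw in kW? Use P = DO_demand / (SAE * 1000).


SAE in g O2/kWh = 1.1 * 1000 = 1100 g/kWh
P = DO_demand / SAE_g = 4756.6 / 1100 = 4.32418 kW

4.32418 kW


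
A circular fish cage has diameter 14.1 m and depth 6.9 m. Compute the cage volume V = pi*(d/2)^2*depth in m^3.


r = d/2 = 14.1/2 = 7.05 m
Base area = pi*r^2 = pi*7.05^2 = 156.14501 m^2
Volume = 156.14501 * 6.9 = 1077.4 m^3

1077.4 m^3


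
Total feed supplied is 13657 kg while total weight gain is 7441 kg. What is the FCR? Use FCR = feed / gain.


FCR = feed consumed / weight gained
FCR = 13657 kg / 7441 kg = 1.83537

1.83537


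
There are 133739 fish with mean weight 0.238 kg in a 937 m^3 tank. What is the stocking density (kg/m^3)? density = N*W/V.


Total biomass = 133739 fish * 0.238 kg = 31829.882 kg
Density = total biomass / volume = 31829.882 / 937 = 33.97 kg/m^3

33.97 kg/m^3


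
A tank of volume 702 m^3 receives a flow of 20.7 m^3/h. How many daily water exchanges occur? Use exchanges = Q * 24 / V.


Daily flow volume = 20.7 m^3/h * 24 h = 496.8 m^3/day
Exchanges = daily flow / tank volume = 496.8 / 702 = 0.707692 exchanges/day

0.707692 exchanges/day


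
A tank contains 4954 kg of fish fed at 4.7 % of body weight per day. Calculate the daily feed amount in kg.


Feeding rate fraction = 4.7% / 100 = 0.047
Daily feed = 4954 kg * 0.047 = 232.838 kg/day

232.838 kg/day


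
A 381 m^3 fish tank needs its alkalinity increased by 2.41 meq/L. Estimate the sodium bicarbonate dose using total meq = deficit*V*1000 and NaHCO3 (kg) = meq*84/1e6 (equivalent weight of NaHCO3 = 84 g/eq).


Tank volume in L = 381 m^3 * 1000 = 381000 L
Total meq required = 2.41 meq/L * 381000 L = 918210 meq
NaHCO3 mass = 918210 meq * 84 mg/meq / 1e6 = 77.1296 kg

77.1296 kg


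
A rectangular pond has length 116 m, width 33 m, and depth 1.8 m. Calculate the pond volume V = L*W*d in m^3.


Base area = L * W = 116 * 33 = 3828 m^2
Volume = area * depth = 3828 * 1.8 = 6890.4 m^3

6890.4 m^3


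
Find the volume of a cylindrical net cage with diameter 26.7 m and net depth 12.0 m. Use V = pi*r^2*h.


r = d/2 = 26.7/2 = 13.35 m
Base area = pi*r^2 = pi*13.35^2 = 559.9025 m^2
Volume = 559.9025 * 12.0 = 6718.83 m^3

6718.83 m^3


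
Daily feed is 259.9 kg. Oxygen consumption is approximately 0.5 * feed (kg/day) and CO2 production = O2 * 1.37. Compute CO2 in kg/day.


O2 = 259.9 * 0.5 = 129.95
CO2 = 129.95 * 1.37 = 178.0315

178.0315 kg/day


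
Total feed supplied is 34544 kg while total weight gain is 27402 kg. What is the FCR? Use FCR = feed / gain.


FCR = feed consumed / weight gained
FCR = 34544 kg / 27402 kg = 1.26064

1.26064


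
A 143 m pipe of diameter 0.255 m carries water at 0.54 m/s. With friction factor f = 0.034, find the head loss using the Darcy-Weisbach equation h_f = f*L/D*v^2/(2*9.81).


v^2 = 0.54^2 = 0.2916 m^2/s^2
L/D = 143/0.255 = 560.78431
h_f = f*(L/D)*v^2/(2g) = 0.034 * 560.78431 * 0.2916 / 19.62 = 0.283376 m

0.283376 m


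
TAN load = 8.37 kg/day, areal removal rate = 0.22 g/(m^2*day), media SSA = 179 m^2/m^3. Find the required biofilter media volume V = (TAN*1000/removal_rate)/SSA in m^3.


A = 8.37*1000 / 0.22 = 38045.455 m^2
V = 38045.455 / 179 = 212.544

212.544 m^3


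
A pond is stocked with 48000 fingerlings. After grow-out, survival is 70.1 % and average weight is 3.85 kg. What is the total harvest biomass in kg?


Survivors = 48000 * 70.1/100 = 33648 fish
Harvest biomass = survivors * W_f = 33648 * 3.85 = 129544.8 kg

129544.8 kg


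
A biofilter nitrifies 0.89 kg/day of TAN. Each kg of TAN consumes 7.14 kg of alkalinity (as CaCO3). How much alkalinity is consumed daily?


Alkalinity factor: 7.14 kg CaCO3 consumed per kg TAN nitrified
alk = 0.89 kg TAN * 7.14 = 6.3546 kg CaCO3/day

6.3546 kg CaCO3/day


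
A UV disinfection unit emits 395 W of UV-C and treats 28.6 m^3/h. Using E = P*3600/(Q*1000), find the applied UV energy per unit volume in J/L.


Energy delivered per hour = 395 W * 3600 s = 1422000 J/h
Volume treated per hour = 28.6 m^3/h * 1000 = 28600 L/h
dose = 1422000 / 28600 = 49.7203 J/L

49.7203 J/L


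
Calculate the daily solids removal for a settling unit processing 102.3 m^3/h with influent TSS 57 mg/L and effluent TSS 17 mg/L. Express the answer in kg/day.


Concentration drop: TSS_in - TSS_out = 57 - 17 = 40 mg/L
Hourly solids removed = Q * dTSS = 102.3 m^3/h * 40 mg/L = 4092 g/h  (m^3/h * mg/L = g/h)
Daily solids removed = 4092 * 24 = 98208 g/day
Convert g to kg: 98208 / 1000 = 98.208 kg/day

98.208 kg/day


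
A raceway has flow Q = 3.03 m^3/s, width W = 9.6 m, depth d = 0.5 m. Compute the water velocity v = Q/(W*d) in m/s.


Cross-sectional area = W * d = 9.6 * 0.5 = 4.8 m^2
Velocity = Q / A = 3.03 / 4.8 = 0.63125 m/s

0.63125 m/s


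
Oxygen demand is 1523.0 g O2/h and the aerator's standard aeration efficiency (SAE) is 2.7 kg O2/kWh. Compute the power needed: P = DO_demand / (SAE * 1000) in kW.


SAE in g O2/kWh = 2.7 * 1000 = 2700 g/kWh
P = DO_demand / SAE_g = 1523.0 / 2700 = 0.564074 kW

0.564074 kW


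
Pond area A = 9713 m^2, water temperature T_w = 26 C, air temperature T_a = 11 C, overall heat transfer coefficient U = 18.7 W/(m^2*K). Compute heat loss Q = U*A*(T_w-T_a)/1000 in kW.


Temperature difference dT = 26 - 11 = 15 K
Heat loss (W) = U * A * dT = 18.7 * 9713 * 15 = 2724496.5 W
Convert to kW: 2724496.5 / 1000 = 2724.4965 kW

2724.4965 kW


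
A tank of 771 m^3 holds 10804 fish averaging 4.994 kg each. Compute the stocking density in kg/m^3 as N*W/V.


Total biomass = 10804 fish * 4.994 kg = 53955.176 kg
Density = total biomass / volume = 53955.176 / 771 = 69.9808 kg/m^3

69.9808 kg/m^3


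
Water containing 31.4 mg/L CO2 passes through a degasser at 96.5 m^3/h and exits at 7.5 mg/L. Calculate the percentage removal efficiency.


CO2_out / CO2_in = 7.5 / 31.4 = 0.2388535
Fraction remaining = 0.2388535
efficiency = (1 - 0.2388535) * 100 = 76.1146 %

76.1146 %


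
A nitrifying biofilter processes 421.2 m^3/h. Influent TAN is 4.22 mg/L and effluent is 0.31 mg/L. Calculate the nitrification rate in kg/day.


Concentration drop: TAN_in - TAN_out = 4.22 - 0.31 = 3.91 mg/L
Hourly TAN removed = Q * dTAN = 421.2 m^3/h * 3.91 mg/L = 1646.892 g/h  (m^3/h * mg/L = g/h)
Daily TAN removed = 1646.892 * 24 = 39525.408 g/day
Convert to kg/day: 39525.408 / 1000 = 39.525408 kg/day

39.525408 kg/day


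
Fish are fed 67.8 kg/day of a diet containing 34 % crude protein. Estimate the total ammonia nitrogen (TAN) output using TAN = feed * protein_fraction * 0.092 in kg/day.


Protein in feed = 67.8 * 34/100 = 23.052 kg/day
TAN = protein * 0.092 = 23.052 * 0.092 = 2.120784 kg/day

2.120784 kg/day


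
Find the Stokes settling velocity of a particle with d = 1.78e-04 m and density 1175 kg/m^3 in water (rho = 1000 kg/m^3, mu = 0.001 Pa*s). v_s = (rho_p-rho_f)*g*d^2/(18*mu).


Density difference: rho_p - rho_f = 1175 - 1000 = 175 kg/m^3
d^2 = (1.78e-04)^2 = 3.1684e-08 m^2
Numerator = (rho_p - rho_f) * g * d^2 = 175 * 9.81 * 3.1684e-08 = 5.4393507e-05
Denominator = 18 * mu = 18 * 0.001 = 0.018
v_s = 5.4393507e-05 / 0.018 = 0.00302186 m/s
Check: Re = rho_f * v_s * d / mu = 1000 * 0.00302186 * 1.78e-04 / 0.001 = 0.538 < 1, so Stokes' law applies.

0.00302186 m/s


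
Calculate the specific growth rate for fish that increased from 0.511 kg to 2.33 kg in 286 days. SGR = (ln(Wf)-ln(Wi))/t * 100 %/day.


ln(W_f) = ln(2.33) = 0.84586827
ln(W_i) = ln(0.511) = -0.67138569
ln(W_f) - ln(W_i) = 0.84586827 - -0.67138569 = 1.517254
SGR = 1.517254 / 286 * 100 = 0.530508 %/day

0.530508 %/day


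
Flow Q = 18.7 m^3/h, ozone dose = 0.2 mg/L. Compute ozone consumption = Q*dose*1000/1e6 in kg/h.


O3 demand (mg/h) = Q * dose * 1000 = 18.7 * 0.2 * 1000 = 3740 mg/h
Convert mg to kg: 3740 / 1e6 = 0.00374 kg/h

0.00374 kg/h


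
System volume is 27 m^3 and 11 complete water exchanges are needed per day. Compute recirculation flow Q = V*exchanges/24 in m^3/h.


Daily recirculation volume = 27 m^3 * 11 = 297 m^3/day
Flow rate Q = daily volume / 24 h = 297 / 24 = 12.375 m^3/h

12.375 m^3/h


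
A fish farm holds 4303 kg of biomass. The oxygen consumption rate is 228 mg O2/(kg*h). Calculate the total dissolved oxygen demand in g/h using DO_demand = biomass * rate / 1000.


Total O2 consumption (mg/h) = 4303 kg * 228 mg/(kg*h) = 981084 mg/h
Convert to g/h: 981084 / 1000 = 981.084 g/h

981.084 g/h


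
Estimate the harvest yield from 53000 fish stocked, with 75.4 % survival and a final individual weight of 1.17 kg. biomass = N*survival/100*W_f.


Survivors = 53000 * 75.4/100 = 39962 fish
Harvest biomass = survivors * W_f = 39962 * 1.17 = 46755.54 kg

46755.54 kg


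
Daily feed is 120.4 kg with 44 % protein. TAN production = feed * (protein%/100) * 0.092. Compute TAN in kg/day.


Protein in feed = 120.4 * 44/100 = 52.976 kg/day
TAN = protein * 0.092 = 52.976 * 0.092 = 4.873792 kg/day

4.873792 kg/day


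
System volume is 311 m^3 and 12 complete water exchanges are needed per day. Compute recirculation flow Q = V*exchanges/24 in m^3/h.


Daily recirculation volume = 311 m^3 * 12 = 3732 m^3/day
Flow rate Q = daily volume / 24 h = 3732 / 24 = 155.5 m^3/h

155.5 m^3/h


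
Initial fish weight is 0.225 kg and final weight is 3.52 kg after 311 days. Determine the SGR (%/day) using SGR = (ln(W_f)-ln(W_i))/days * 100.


ln(W_f) = ln(3.52) = 1.258461
ln(W_i) = ln(0.225) = -1.4916549
ln(W_f) - ln(W_i) = 1.258461 - -1.4916549 = 2.7501159
SGR = 2.7501159 / 311 * 100 = 0.884282 %/day

0.884282 %/day


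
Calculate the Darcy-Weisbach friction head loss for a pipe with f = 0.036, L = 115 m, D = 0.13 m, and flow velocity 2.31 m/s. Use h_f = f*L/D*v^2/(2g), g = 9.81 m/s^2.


v^2 = 2.31^2 = 5.3361 m^2/s^2
L/D = 115/0.13 = 884.61538
h_f = f*(L/D)*v^2/(2g) = 0.036 * 884.61538 * 5.3361 / 19.62 = 8.66128 m

8.66128 m


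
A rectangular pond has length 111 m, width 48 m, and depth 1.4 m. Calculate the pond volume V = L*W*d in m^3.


Base area = L * W = 111 * 48 = 5328 m^2
Volume = area * depth = 5328 * 1.4 = 7459.2 m^3

7459.2 m^3


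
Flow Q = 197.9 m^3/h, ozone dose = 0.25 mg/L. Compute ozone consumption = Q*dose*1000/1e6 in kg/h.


O3 demand (mg/h) = Q * dose * 1000 = 197.9 * 0.25 * 1000 = 49475 mg/h
Convert mg to kg: 49475 / 1e6 = 0.049475 kg/h

0.049475 kg/h


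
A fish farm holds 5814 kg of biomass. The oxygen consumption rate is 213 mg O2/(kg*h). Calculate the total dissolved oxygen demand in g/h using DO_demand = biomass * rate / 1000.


Total O2 consumption (mg/h) = 5814 kg * 213 mg/(kg*h) = 1238382 mg/h
Convert to g/h: 1238382 / 1000 = 1238.382 g/h

1238.382 g/h


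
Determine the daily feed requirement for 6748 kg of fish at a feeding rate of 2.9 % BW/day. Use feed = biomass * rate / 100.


Feeding rate fraction = 2.9% / 100 = 0.029
Daily feed = 6748 kg * 0.029 = 195.692 kg/day

195.692 kg/day


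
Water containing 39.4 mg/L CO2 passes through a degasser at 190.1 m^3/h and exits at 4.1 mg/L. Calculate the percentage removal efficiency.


CO2_out / CO2_in = 4.1 / 39.4 = 0.10406091
Fraction remaining = 0.10406091
efficiency = (1 - 0.10406091) * 100 = 89.5939 %

89.5939 %


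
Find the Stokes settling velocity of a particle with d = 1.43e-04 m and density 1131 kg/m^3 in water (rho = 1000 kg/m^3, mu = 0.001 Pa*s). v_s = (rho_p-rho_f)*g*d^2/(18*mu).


Density difference: rho_p - rho_f = 1131 - 1000 = 131 kg/m^3
d^2 = (1.43e-04)^2 = 2.0449e-08 m^2
Numerator = (rho_p - rho_f) * g * d^2 = 131 * 9.81 * 2.0449e-08 = 2.6279214e-05
Denominator = 18 * mu = 18 * 0.001 = 0.018
v_s = 2.6279214e-05 / 0.018 = 0.00145996 m/s
Check: Re = rho_f * v_s * d / mu = 1000 * 0.00145996 * 1.43e-04 / 0.001 = 0.209 < 1, so Stokes' law applies.

0.00145996 m/s


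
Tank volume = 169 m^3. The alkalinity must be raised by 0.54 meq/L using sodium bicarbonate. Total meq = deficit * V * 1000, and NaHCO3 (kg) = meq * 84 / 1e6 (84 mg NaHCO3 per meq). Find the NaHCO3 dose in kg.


Tank volume in L = 169 m^3 * 1000 = 169000 L
Total meq required = 0.54 meq/L * 169000 L = 91260 meq
NaHCO3 mass = 91260 meq * 84 mg/meq / 1e6 = 7.66584 kg

7.66584 kg


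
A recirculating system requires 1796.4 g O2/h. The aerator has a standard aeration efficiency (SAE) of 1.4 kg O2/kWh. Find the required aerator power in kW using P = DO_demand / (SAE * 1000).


SAE in g O2/kWh = 1.4 * 1000 = 1400 g/kWh
P = DO_demand / SAE_g = 1796.4 / 1400 = 1.28314 kW

1.28314 kW


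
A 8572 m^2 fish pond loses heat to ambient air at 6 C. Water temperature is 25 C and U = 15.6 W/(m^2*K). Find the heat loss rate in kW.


Temperature difference dT = 25 - 6 = 19 K
Heat loss (W) = U * A * dT = 15.6 * 8572 * 19 = 2540740.8 W
Convert to kW: 2540740.8 / 1000 = 2540.7408 kW

2540.7408 kW


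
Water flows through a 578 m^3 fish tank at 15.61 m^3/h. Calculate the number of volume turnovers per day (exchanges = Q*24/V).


Daily flow volume = 15.61 m^3/h * 24 h = 374.64 m^3/day
Exchanges = daily flow / tank volume = 374.64 / 578 = 0.648166 exchanges/day

0.648166 exchanges/day


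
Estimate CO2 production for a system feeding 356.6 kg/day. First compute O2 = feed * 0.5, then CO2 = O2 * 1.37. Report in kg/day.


O2 = 356.6 * 0.5 = 178.3
CO2 = 178.3 * 1.37 = 244.271

244.271 kg/day


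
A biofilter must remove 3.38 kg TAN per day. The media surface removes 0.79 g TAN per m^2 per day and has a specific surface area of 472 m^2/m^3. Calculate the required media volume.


A = 3.38*1000 / 0.79 = 4278.481 m^2
V = 4278.481 / 472 = 9.06458

9.06458 m^3


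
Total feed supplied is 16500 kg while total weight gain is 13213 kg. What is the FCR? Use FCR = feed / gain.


FCR = feed consumed / weight gained
FCR = 16500 kg / 13213 kg = 1.24877

1.24877


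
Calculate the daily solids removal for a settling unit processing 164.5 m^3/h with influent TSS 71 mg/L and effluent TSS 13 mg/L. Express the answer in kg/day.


Concentration drop: TSS_in - TSS_out = 71 - 13 = 58 mg/L
Hourly solids removed = Q * dTSS = 164.5 m^3/h * 58 mg/L = 9541 g/h  (m^3/h * mg/L = g/h)
Daily solids removed = 9541 * 24 = 228984 g/day
Convert g to kg: 228984 / 1000 = 228.984 kg/day

228.984 kg/day


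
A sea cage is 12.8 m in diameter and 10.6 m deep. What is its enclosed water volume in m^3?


r = d/2 = 12.8/2 = 6.4 m
Base area = pi*r^2 = pi*6.4^2 = 128.67964 m^2
Volume = 128.67964 * 10.6 = 1364 m^3

1364 m^3


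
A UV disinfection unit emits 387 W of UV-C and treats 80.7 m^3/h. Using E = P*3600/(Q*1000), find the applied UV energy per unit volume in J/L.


Energy delivered per hour = 387 W * 3600 s = 1393200 J/h
Volume treated per hour = 80.7 m^3/h * 1000 = 80700 L/h
dose = 1393200 / 80700 = 17.2639 J/L

17.2639 J/L


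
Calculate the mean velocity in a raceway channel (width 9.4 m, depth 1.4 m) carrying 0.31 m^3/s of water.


Cross-sectional area = W * d = 9.4 * 1.4 = 13.16 m^2
Velocity = Q / A = 0.31 / 13.16 = 0.0235562 m/s

0.0235562 m/s


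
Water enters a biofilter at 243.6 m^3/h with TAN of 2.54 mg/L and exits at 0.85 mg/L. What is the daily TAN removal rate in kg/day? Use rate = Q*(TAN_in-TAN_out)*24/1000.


Concentration drop: TAN_in - TAN_out = 2.54 - 0.85 = 1.69 mg/L
Hourly TAN removed = Q * dTAN = 243.6 m^3/h * 1.69 mg/L = 411.684 g/h  (m^3/h * mg/L = g/h)
Daily TAN removed = 411.684 * 24 = 9880.416 g/day
Convert to kg/day: 9880.416 / 1000 = 9.880416 kg/day

9.880416 kg/day


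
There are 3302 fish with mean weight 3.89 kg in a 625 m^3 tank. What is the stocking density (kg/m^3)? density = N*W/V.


Total biomass = 3302 fish * 3.89 kg = 12844.78 kg
Density = total biomass / volume = 12844.78 / 625 = 20.5516 kg/m^3

20.5516 kg/m^3


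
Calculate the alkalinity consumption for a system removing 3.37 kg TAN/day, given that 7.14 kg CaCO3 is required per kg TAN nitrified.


Alkalinity factor: 7.14 kg CaCO3 consumed per kg TAN nitrified
alk = 3.37 kg TAN * 7.14 = 24.0618 kg CaCO3/day

24.0618 kg CaCO3/day


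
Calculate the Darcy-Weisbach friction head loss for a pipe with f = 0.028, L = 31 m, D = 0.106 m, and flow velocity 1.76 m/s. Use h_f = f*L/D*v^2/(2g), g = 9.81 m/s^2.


v^2 = 1.76^2 = 3.0976 m^2/s^2
L/D = 31/0.106 = 292.45283
h_f = f*(L/D)*v^2/(2g) = 0.028 * 292.45283 * 3.0976 / 19.62 = 1.29283 m

1.29283 m


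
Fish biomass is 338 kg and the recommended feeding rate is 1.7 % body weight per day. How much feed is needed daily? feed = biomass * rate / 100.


Feeding rate fraction = 1.7% / 100 = 0.017
Daily feed = 338 kg * 0.017 = 5.746 kg/day

5.746 kg/day


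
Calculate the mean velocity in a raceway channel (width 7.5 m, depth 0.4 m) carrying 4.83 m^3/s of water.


Cross-sectional area = W * d = 7.5 * 0.4 = 3 m^2
Velocity = Q / A = 4.83 / 3 = 1.61 m/s

1.61 m/s


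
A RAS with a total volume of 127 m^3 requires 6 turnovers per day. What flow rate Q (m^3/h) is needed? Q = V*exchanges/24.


Daily recirculation volume = 127 m^3 * 6 = 762 m^3/day
Flow rate Q = daily volume / 24 h = 762 / 24 = 31.75 m^3/h

31.75 m^3/h


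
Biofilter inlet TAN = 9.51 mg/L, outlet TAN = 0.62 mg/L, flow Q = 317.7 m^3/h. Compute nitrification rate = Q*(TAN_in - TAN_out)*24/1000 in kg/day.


Concentration drop: TAN_in - TAN_out = 9.51 - 0.62 = 8.89 mg/L
Hourly TAN removed = Q * dTAN = 317.7 m^3/h * 8.89 mg/L = 2824.353 g/h  (m^3/h * mg/L = g/h)
Daily TAN removed = 2824.353 * 24 = 67784.472 g/day
Convert to kg/day: 67784.472 / 1000 = 67.784472 kg/day

67.784472 kg/day


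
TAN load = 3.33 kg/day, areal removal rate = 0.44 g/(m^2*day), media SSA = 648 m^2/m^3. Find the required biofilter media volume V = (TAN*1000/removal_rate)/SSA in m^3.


A = 3.33*1000 / 0.44 = 7568.1818 m^2
V = 7568.1818 / 648 = 11.6793

11.6793 m^3


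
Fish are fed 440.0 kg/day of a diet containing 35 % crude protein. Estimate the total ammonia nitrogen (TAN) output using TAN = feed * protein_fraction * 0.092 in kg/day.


Protein in feed = 440.0 * 35/100 = 154 kg/day
TAN = protein * 0.092 = 154 * 0.092 = 14.168 kg/day

14.168 kg/day


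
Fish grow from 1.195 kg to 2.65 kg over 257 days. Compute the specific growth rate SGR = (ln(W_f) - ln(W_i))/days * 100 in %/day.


ln(W_f) = ln(2.65) = 0.97455964
ln(W_i) = ln(1.195) = 0.17814619
ln(W_f) - ln(W_i) = 0.97455964 - 0.17814619 = 0.79641345
SGR = 0.79641345 / 257 * 100 = 0.309889 %/day

0.309889 %/day


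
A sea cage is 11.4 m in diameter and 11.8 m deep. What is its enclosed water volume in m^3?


r = d/2 = 11.4/2 = 5.7 m
Base area = pi*r^2 = pi*5.7^2 = 102.07035 m^2
Volume = 102.07035 * 11.8 = 1204.43 m^3

1204.43 m^3


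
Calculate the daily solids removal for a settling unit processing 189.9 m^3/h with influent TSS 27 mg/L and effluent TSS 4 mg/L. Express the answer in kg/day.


Concentration drop: TSS_in - TSS_out = 27 - 4 = 23 mg/L
Hourly solids removed = Q * dTSS = 189.9 m^3/h * 23 mg/L = 4367.7 g/h  (m^3/h * mg/L = g/h)
Daily solids removed = 4367.7 * 24 = 104824.8 g/day
Convert g to kg: 104824.8 / 1000 = 104.8248 kg/day

104.8248 kg/day


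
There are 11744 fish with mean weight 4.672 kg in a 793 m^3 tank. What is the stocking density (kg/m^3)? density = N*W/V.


Total biomass = 11744 fish * 4.672 kg = 54867.968 kg
Density = total biomass / volume = 54867.968 / 793 = 69.1904 kg/m^3

69.1904 kg/m^3


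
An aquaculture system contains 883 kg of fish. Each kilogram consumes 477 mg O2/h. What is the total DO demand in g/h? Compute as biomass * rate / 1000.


Total O2 consumption (mg/h) = 883 kg * 477 mg/(kg*h) = 421191 mg/h
Convert to g/h: 421191 / 1000 = 421.191 g/h

421.191 g/h


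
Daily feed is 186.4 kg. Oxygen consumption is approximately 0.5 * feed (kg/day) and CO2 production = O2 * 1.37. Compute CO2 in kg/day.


O2 = 186.4 * 0.5 = 93.2
CO2 = 93.2 * 1.37 = 127.684

127.684 kg/day


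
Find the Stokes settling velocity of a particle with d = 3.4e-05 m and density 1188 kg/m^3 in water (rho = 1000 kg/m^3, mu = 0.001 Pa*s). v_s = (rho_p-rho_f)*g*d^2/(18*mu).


Density difference: rho_p - rho_f = 1188 - 1000 = 188 kg/m^3
d^2 = (3.4e-05)^2 = 1.156e-09 m^2
Numerator = (rho_p - rho_f) * g * d^2 = 188 * 9.81 * 1.156e-09 = 2.1319877e-06
Denominator = 18 * mu = 18 * 0.001 = 0.018
v_s = 2.1319877e-06 / 0.018 = 1.18444e-04 m/s
Check: Re = rho_f * v_s * d / mu = 1000 * 1.18444e-04 * 3.4e-05 / 0.001 = 0.00403 < 1, so Stokes' law applies.

1.18444e-04 m/s


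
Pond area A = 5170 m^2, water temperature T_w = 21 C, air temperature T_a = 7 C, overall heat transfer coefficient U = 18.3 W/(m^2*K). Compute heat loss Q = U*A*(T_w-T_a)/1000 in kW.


Temperature difference dT = 21 - 7 = 14 K
Heat loss (W) = U * A * dT = 18.3 * 5170 * 14 = 1324554 W
Convert to kW: 1324554 / 1000 = 1324.554 kW

1324.554 kW


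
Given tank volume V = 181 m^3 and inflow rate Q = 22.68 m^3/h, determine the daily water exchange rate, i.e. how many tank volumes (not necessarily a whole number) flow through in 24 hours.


Daily flow volume = 22.68 m^3/h * 24 h = 544.32 m^3/day
Exchanges = daily flow / tank volume = 544.32 / 181 = 3.00729 exchanges/day

3.00729 exchanges/day


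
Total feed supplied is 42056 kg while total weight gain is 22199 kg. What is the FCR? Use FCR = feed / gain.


FCR = feed consumed / weight gained
FCR = 42056 kg / 22199 kg = 1.8945

1.8945


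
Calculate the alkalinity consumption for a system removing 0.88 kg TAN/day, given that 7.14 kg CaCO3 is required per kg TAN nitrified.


Alkalinity factor: 7.14 kg CaCO3 consumed per kg TAN nitrified
alk = 0.88 kg TAN * 7.14 = 6.2832 kg CaCO3/day

6.2832 kg CaCO3/day


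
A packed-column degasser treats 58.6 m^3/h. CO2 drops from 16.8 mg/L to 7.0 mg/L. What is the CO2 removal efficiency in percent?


CO2_out / CO2_in = 7.0 / 16.8 = 0.41666667
Fraction remaining = 0.41666667
efficiency = (1 - 0.41666667) * 100 = 58.3333 %

58.3333 %


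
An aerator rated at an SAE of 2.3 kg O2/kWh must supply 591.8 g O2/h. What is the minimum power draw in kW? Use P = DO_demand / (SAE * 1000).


SAE in g O2/kWh = 2.3 * 1000 = 2300 g/kWh
P = DO_demand / SAE_g = 591.8 / 2300 = 0.257304 kW

0.257304 kW


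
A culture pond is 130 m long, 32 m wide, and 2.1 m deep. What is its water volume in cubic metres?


Base area = L * W = 130 * 32 = 4160 m^2
Volume = area * depth = 4160 * 2.1 = 8736 m^3

8736 m^3


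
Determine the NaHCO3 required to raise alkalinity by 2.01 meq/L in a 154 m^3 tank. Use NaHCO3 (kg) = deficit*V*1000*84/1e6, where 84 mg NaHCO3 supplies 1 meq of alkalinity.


Tank volume in L = 154 m^3 * 1000 = 154000 L
Total meq required = 2.01 meq/L * 154000 L = 309540 meq
NaHCO3 mass = 309540 meq * 84 mg/meq / 1e6 = 26.0014 kg

26.0014 kg


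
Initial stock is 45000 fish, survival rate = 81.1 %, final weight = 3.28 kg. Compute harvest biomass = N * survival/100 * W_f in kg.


Survivors = 45000 * 81.1/100 = 36495 fish
Harvest biomass = survivors * W_f = 36495 * 3.28 = 119703.6 kg

119703.6 kg


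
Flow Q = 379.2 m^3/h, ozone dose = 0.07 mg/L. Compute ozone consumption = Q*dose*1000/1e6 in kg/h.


O3 demand (mg/h) = Q * dose * 1000 = 379.2 * 0.07 * 1000 = 26544 mg/h
Convert mg to kg: 26544 / 1e6 = 0.026544 kg/h

0.026544 kg/h


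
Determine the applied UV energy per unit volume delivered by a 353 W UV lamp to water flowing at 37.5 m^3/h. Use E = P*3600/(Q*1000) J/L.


Energy delivered per hour = 353 W * 3600 s = 1270800 J/h
Volume treated per hour = 37.5 m^3/h * 1000 = 37500 L/h
dose = 1270800 / 37500 = 33.888 J/L

33.888 J/L


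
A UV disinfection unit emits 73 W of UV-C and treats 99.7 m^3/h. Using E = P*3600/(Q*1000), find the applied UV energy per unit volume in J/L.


Energy delivered per hour = 73 W * 3600 s = 262800 J/h
Volume treated per hour = 99.7 m^3/h * 1000 = 99700 L/h
dose = 262800 / 99700 = 2.63591 J/L

2.63591 J/L


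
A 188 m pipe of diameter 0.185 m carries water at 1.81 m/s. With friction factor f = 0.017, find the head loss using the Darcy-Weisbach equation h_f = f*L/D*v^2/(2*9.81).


v^2 = 1.81^2 = 3.2761 m^2/s^2
L/D = 188/0.185 = 1016.2162
h_f = f*(L/D)*v^2/(2g) = 0.017 * 1016.2162 * 3.2761 / 19.62 = 2.88465 m

2.88465 m


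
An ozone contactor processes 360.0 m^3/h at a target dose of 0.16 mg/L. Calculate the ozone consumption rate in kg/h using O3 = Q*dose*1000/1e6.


O3 demand (mg/h) = Q * dose * 1000 = 360.0 * 0.16 * 1000 = 57600 mg/h
Convert mg to kg: 57600 / 1e6 = 0.0576 kg/h

0.0576 kg/h


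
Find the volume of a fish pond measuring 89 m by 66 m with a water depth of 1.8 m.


Base area = L * W = 89 * 66 = 5874 m^2
Volume = area * depth = 5874 * 1.8 = 10573.2 m^3

10573.2 m^3


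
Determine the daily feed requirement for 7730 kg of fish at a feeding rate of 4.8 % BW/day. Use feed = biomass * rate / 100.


Feeding rate fraction = 4.8% / 100 = 0.048
Daily feed = 7730 kg * 0.048 = 371.04 kg/day

371.04 kg/day


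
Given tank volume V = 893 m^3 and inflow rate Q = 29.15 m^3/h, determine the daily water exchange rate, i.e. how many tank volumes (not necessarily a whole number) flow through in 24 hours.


Daily flow volume = 29.15 m^3/h * 24 h = 699.6 m^3/day
Exchanges = daily flow / tank volume = 699.6 / 893 = 0.783427 exchanges/day

0.783427 exchanges/day


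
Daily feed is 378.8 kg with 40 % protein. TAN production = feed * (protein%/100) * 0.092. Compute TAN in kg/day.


Protein in feed = 378.8 * 40/100 = 151.52 kg/day
TAN = protein * 0.092 = 151.52 * 0.092 = 13.93984 kg/day

13.93984 kg/day


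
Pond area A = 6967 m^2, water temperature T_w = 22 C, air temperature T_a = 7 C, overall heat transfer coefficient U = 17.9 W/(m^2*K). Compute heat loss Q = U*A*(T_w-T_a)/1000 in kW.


Temperature difference dT = 22 - 7 = 15 K
Heat loss (W) = U * A * dT = 17.9 * 6967 * 15 = 1870639.5 W
Convert to kW: 1870639.5 / 1000 = 1870.6395 kW

1870.6395 kW


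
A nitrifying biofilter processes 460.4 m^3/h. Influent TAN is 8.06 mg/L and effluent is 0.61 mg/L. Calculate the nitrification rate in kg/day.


Concentration drop: TAN_in - TAN_out = 8.06 - 0.61 = 7.45 mg/L
Hourly TAN removed = Q * dTAN = 460.4 m^3/h * 7.45 mg/L = 3429.98 g/h  (m^3/h * mg/L = g/h)
Daily TAN removed = 3429.98 * 24 = 82319.52 g/day
Convert to kg/day: 82319.52 / 1000 = 82.31952 kg/day

82.31952 kg/day


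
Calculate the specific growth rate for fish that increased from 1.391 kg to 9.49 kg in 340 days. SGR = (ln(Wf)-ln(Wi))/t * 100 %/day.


ln(W_f) = ln(9.49) = 2.2502386
ln(W_i) = ln(1.391) = 0.33002291
ln(W_f) - ln(W_i) = 2.2502386 - 0.33002291 = 1.9202157
SGR = 1.9202157 / 340 * 100 = 0.564769 %/day

0.564769 %/day


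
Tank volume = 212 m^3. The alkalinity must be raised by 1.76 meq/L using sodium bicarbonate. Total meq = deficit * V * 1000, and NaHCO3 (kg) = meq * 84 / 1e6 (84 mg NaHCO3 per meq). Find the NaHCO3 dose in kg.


Tank volume in L = 212 m^3 * 1000 = 212000 L
Total meq required = 1.76 meq/L * 212000 L = 373120 meq
NaHCO3 mass = 373120 meq * 84 mg/meq / 1e6 = 31.3421 kg

31.3421 kg


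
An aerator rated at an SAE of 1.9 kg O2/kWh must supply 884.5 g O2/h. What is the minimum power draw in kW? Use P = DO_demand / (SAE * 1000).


SAE in g O2/kWh = 1.9 * 1000 = 1900 g/kWh
P = DO_demand / SAE_g = 884.5 / 1900 = 0.465526 kW

0.465526 kW


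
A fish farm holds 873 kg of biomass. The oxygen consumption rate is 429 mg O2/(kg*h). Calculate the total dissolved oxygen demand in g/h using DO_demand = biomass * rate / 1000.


Total O2 consumption (mg/h) = 873 kg * 429 mg/(kg*h) = 374517 mg/h
Convert to g/h: 374517 / 1000 = 374.517 g/h

374.517 g/h


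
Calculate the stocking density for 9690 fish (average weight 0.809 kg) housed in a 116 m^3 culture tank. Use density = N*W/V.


Total biomass = 9690 fish * 0.809 kg = 7839.21 kg
Density = total biomass / volume = 7839.21 / 116 = 67.5794 kg/m^3

67.5794 kg/m^3


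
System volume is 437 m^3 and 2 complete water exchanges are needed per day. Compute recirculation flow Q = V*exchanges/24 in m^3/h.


Daily recirculation volume = 437 m^3 * 2 = 874 m^3/day
Flow rate Q = daily volume / 24 h = 874 / 24 = 36.4167 m^3/h

36.4167 m^3/h


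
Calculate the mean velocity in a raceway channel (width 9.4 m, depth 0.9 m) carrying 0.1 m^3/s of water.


Cross-sectional area = W * d = 9.4 * 0.9 = 8.46 m^2
Velocity = Q / A = 0.1 / 8.46 = 0.0118203 m/s

0.0118203 m/s


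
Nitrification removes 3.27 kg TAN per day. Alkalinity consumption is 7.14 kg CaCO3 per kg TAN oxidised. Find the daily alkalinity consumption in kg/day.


Alkalinity factor: 7.14 kg CaCO3 consumed per kg TAN nitrified
alk = 3.27 kg TAN * 7.14 = 23.3478 kg CaCO3/day

23.3478 kg CaCO3/day


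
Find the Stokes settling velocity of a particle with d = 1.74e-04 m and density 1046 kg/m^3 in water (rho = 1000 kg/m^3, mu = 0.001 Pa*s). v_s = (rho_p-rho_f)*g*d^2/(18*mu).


Density difference: rho_p - rho_f = 1046 - 1000 = 46 kg/m^3
d^2 = (1.74e-04)^2 = 3.0276e-08 m^2
Numerator = (rho_p - rho_f) * g * d^2 = 46 * 9.81 * 3.0276e-08 = 1.3662348e-05
Denominator = 18 * mu = 18 * 0.001 = 0.018
v_s = 1.3662348e-05 / 0.018 = 7.59019e-04 m/s
Check: Re = rho_f * v_s * d / mu = 1000 * 7.59019e-04 * 1.74e-04 / 0.001 = 0.132 < 1, so Stokes' law applies.

7.59019e-04 m/s
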